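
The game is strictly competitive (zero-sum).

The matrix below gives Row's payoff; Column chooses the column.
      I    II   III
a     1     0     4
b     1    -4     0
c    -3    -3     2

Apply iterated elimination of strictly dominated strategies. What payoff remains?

Row c is strictly dominated by row a (1>-3, 0>-3, 4>2); eliminate c.
Column III is strictly dominated by II for Column (0<4, -4<0); eliminate III.
Column I is strictly dominated by II for Column (0<1, -4<1); eliminate I.
Row b is strictly dominated by row a (0>-4); eliminate b.
Only (a, II) remains, with payoff 0.

0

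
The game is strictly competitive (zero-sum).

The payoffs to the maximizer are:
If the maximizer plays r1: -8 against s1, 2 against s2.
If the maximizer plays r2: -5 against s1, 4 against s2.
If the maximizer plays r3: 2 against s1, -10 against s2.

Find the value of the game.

-2

Row r1 is strictly dominated by row r2, so the maximizer never plays it.
The remaining 2×2 game on (r2, r3) × (s1, s2) has no saddle point. Let the maximizer play r2 with probability p; indifference gives −5p + 2(1−p) = 4p − 10(1−p), so p = 4/7.
Similarly the minimizer's optimal q on s1 is 2/3, and the value is -5·(2/3) + (4)·(1/3) = -2.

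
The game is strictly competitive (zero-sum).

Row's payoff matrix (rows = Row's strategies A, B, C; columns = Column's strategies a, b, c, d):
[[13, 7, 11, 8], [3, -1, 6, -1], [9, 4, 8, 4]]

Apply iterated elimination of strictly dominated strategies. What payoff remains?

Row B is strictly dominated by row A (13>3, 7>-1, 11>6, 8>-1); eliminate B.
Row C is strictly dominated by row A (13>9, 7>4, 11>8, 8>4); eliminate C.
Column c is strictly dominated by b for Column (7<11); eliminate c.
Column a is strictly dominated by b for Column (7<13); eliminate a.
Column d is strictly dominated by b for Column (7<8); eliminate d.
Only (A, b) remains, with payoff 7.

7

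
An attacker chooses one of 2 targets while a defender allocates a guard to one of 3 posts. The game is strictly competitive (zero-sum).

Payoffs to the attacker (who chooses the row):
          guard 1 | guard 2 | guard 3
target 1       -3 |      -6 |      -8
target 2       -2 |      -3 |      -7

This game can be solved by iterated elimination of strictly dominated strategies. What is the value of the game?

-7

Column guard 1 is strictly dominated by guard 2 for the defender (-6<-3, -3<-2); eliminate guard 1.
Column guard 2 is strictly dominated by guard 3 for the defender (-8<-6, -7<-3); eliminate guard 2.
Row target 1 is strictly dominated by row target 2 (-7>-8); eliminate target 1.
Only (target 2, guard 3) remains, with payoff -7.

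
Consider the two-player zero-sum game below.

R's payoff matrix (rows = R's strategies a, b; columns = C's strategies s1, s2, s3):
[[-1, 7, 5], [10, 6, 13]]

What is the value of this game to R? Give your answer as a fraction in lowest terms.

19/3

Column s3 is strictly dominated by s1 for C (it gives R more in every row).
The remaining 2×2 game on (a, b) × (s1, s2) has no saddle point. Let R play a with probability p; indifference gives −p + 10(1−p) = 7p + 6(1−p), so p = 1/3.
Similarly C's optimal q on s1 is 1/12, and the value is -1·(1/12) + (7)·(11/12) = 19/3.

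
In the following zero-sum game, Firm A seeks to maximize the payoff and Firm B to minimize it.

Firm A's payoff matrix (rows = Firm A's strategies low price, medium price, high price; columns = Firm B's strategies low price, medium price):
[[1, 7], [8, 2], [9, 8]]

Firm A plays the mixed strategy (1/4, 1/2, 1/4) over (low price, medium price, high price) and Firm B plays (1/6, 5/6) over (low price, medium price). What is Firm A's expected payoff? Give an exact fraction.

121/24

Against (1/6, 5/6), each row's expected payoff is low price: 6; medium price: 3; high price: 49/6.
Taking the (1/4, 1/2, 1/4)-weighted average: (1/4)·(6) + (1/2)·(3) + (1/4)·(49/6) = 121/24.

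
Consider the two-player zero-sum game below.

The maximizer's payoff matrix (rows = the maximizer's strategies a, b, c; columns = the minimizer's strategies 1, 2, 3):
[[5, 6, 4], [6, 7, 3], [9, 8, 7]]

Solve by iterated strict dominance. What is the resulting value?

Row a is strictly dominated by row c (9>5, 8>6, 7>4); eliminate a.
Column 1 is strictly dominated by 3 for the minimizer (3<6, 7<9); eliminate 1.
Column 2 is strictly dominated by 3 for the minimizer (3<7, 7<8); eliminate 2.
Row b is strictly dominated by row c (7>3); eliminate b.
Only (c, 3) remains, with payoff 7.

7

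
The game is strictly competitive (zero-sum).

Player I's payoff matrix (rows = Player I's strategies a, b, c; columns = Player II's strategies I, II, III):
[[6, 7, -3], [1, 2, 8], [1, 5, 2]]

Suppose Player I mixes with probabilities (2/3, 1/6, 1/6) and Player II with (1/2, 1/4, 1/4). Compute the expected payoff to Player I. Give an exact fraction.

85/24

Against (1/2, 1/4, 1/4), each row's expected payoff is a: 4; b: 3; c: 9/4.
Taking the (2/3, 1/6, 1/6)-weighted average: (2/3)·(4) + (1/6)·(3) + (1/6)·(9/4) = 85/24.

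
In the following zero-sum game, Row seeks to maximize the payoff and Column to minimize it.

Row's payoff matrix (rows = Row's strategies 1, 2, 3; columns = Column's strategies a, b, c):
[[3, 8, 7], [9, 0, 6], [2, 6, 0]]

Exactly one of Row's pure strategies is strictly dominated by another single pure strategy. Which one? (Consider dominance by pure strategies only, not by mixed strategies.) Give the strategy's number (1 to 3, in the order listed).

3

Compare 3 with 1: 3 > 2, 8 > 6, 7 > 0.
So 1 strictly dominates 3 for Row; 3 is strictly dominated.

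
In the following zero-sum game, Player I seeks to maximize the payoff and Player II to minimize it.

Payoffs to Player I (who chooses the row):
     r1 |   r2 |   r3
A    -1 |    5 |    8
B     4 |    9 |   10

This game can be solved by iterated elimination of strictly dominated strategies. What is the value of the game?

Row A is strictly dominated by row B (4>-1, 9>5, 10>8); eliminate A.
Column r3 is strictly dominated by r1 for Player II (4<10); eliminate r3.
Column r2 is strictly dominated by r1 for Player II (4<9); eliminate r2.
Only (B, r1) remains, with payoff 4.

4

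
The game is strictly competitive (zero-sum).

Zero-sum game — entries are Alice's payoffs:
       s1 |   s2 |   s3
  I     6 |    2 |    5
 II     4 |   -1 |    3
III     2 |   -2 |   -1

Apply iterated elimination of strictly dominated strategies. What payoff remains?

2

Row II is strictly dominated by row I (6>4, 2>-1, 5>3); eliminate II.
Column s1 is strictly dominated by s2 for Bob (2<6, -2<2); eliminate s1.
Row III is strictly dominated by row I (2>-2, 5>-1); eliminate III.
Column s3 is strictly dominated by s2 for Bob (2<5); eliminate s3.
Only (I, s2) remains, with payoff 2.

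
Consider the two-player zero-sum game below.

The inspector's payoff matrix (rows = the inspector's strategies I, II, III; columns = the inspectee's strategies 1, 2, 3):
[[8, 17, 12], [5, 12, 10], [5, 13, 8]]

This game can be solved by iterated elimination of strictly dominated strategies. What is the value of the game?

Column 2 is strictly dominated by 1 for the inspectee (8<17, 5<12, 5<13); eliminate 2.
Row III is strictly dominated by row I (8>5, 12>8); eliminate III.
Row II is strictly dominated by row I (8>5, 12>10); eliminate II.
Column 3 is strictly dominated by 1 for the inspectee (8<12); eliminate 3.
Only (I, 1) remains, with payoff 8.

8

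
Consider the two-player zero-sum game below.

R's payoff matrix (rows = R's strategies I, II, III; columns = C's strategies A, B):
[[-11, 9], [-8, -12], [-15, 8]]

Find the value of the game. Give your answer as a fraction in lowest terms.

Row III is strictly dominated by row I, so R never plays it.
The remaining 2×2 game on (I, II) × (A, B) has no saddle point. Let R play I with probability p; indifference gives −11p − 8(1−p) = 9p − 12(1−p), so p = 1/6.
Similarly C's optimal q on A is 7/8, and the value is -11·(7/8) + (9)·(1/8) = -17/2.

-17/2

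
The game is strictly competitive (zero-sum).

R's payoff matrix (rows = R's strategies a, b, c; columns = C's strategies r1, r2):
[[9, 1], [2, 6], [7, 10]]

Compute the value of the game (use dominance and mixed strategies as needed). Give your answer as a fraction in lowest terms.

Row b is strictly dominated by row c, so R never plays it.
The remaining 2×2 game on (a, c) × (r1, r2) has no saddle point. Let R play a with probability p; indifference gives 9p + 7(1−p) = p + 10(1−p), so p = 3/11.
Similarly C's optimal q on r1 is 9/11, and the value is 9·(9/11) + (1)·(2/11) = 83/11.

83/11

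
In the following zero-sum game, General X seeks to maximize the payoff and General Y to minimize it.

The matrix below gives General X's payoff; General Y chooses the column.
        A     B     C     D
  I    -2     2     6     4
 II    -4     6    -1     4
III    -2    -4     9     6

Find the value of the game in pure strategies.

-2

Row minima: -2, -4, -4 → General X's maximin is -2.
Column maxima: -2, 6, 9, 6 → General Y's minimax is -2.
They coincide at (I, A), so the value is -2.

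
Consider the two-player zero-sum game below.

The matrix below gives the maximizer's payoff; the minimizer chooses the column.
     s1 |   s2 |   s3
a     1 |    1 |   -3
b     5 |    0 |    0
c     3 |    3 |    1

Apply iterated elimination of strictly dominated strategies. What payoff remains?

Row a is strictly dominated by row c (3>1, 3>1, 1>-3); eliminate a.
Column s1 is strictly dominated by s3 for the minimizer (0<5, 1<3); eliminate s1.
Row b is strictly dominated by row c (3>0, 1>0); eliminate b.
Column s2 is strictly dominated by s3 for the minimizer (1<3); eliminate s2.
Only (c, s3) remains, with payoff 1.

1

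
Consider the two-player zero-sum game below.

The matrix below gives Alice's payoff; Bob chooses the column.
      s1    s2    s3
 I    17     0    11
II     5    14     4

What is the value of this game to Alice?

22/3

Column s1 is strictly dominated by s3 for Bob (it gives Alice more in every row).
The remaining 2×2 game on (I, II) × (s2, s3) has no saddle point. Let Alice play I with probability p; indifference gives 14(1−p) = 11p + 4(1−p), so p = 10/21.
Similarly Bob's optimal q on s2 is 1/3, and the value is 0·(1/3) + (11)·(2/3) = 22/3.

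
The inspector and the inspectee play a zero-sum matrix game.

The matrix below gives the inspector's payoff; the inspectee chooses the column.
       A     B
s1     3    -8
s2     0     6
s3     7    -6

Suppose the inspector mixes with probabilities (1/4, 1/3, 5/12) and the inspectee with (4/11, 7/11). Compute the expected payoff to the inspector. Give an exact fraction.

Against (4/11, 7/11), each row's expected payoff is s1: -4; s2: 42/11; s3: -14/11.
Taking the (1/4, 1/3, 5/12)-weighted average: (1/4)·(-4) + (1/3)·(42/11) + (5/12)·(-14/11) = -17/66.

-17/66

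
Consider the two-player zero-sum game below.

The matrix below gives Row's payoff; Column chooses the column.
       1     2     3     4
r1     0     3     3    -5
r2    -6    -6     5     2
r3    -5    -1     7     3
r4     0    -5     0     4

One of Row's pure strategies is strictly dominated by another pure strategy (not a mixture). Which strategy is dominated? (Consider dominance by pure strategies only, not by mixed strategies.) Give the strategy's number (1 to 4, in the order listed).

2

Compare r2 with r3: -5 > -6, -1 > -6, 7 > 5, 3 > 2.
So r3 strictly dominates r2 for Row; r2 is strictly dominated.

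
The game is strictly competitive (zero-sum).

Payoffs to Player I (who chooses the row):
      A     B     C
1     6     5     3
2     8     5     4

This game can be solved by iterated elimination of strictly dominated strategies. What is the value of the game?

Column B is strictly dominated by C for Player II (3<5, 4<5); eliminate B.
Row 1 is strictly dominated by row 2 (8>6, 4>3); eliminate 1.
Column A is strictly dominated by C for Player II (4<8); eliminate A.
Only (2, C) remains, with payoff 4.

4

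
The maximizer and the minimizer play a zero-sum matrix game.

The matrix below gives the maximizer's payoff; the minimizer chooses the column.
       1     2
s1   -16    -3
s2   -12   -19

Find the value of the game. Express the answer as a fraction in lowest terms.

Row minima are -16 and -19, so the maximizer's maximin is -16; column maxima are -12 and -3, so the minimizer's minimax is -12. These differ, so the equilibrium is in mixed strategies.
Let the maximizer play s1 with probability p. The minimizer is indifferent when −16p − 12(1−p) = −3p − 19(1−p), giving p = 7/20.
Let the minimizer play 1 with probability q. The maximizer is indifferent when −16q − 3(1−q) = −12q − 19(1−q), giving q = 4/5.
The value is -16·(4/5) + (-3)·(1/5) = -67/5.

-67/5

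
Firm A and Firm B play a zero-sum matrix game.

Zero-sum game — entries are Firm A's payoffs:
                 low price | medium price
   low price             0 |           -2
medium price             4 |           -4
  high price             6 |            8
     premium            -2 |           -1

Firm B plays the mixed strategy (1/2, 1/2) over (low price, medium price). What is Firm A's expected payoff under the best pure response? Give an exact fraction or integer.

7

low price: (0)·(1/2) + (-2)·(1/2) = -1.
medium price: (4)·(1/2) + (-4)·(1/2) = 0.
high price: (6)·(1/2) + (8)·(1/2) = 7.
premium: (-2)·(1/2) + (-1)·(1/2) = -3/2.
The best pure response is high price with expected payoff 7.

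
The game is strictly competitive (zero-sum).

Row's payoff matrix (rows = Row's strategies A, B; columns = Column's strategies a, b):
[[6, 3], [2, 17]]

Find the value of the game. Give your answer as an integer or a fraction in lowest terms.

16/3

Row minima are 3 and 2, so Row's maximin is 3; column maxima are 6 and 17, so Column's minimax is 6. These differ, so the equilibrium is in mixed strategies.
Let Row play A with probability p. Column is indifferent when 6p + 2(1−p) = 3p + 17(1−p), giving p = 5/6.
Let Column play a with probability q. Row is indifferent when 6q + 3(1−q) = 2q + 17(1−q), giving q = 7/9.
The value is 6·(7/9) + (3)·(2/9) = 16/3.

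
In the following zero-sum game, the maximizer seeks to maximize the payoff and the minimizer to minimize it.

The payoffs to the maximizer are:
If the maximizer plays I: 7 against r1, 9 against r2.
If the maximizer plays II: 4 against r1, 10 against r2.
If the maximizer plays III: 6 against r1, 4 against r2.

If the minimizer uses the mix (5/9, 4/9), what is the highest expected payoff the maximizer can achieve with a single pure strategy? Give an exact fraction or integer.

71/9

I: (7)·(5/9) + (9)·(4/9) = 71/9.
II: (4)·(5/9) + (10)·(4/9) = 20/3.
III: (6)·(5/9) + (4)·(4/9) = 46/9.
The best pure response is I with expected payoff 71/9.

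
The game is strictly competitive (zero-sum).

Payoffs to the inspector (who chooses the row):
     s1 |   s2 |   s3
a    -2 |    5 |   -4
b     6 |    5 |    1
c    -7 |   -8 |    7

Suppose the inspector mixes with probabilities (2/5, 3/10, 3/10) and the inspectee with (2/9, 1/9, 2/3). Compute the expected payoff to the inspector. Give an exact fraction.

Against (2/9, 1/9, 2/3), each row's expected payoff is a: -23/9; b: 23/9; c: 20/9.
Taking the (2/5, 3/10, 3/10)-weighted average: (2/5)·(-23/9) + (3/10)·(23/9) + (3/10)·(20/9) = 37/90.

37/90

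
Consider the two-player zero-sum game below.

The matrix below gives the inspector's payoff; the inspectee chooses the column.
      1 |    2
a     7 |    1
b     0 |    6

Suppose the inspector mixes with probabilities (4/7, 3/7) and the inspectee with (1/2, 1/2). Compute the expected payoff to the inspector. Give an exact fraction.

Against (1/2, 1/2), each row's expected payoff is a: 4; b: 3.
Taking the (4/7, 3/7)-weighted average: (4/7)·(4) + (3/7)·(3) = 25/7.

25/7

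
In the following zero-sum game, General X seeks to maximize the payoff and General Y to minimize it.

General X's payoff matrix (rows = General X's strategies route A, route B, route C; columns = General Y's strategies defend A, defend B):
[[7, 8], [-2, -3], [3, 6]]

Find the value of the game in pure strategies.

7

Row minima: 7, -3, 3 → General X's maximin is 7.
Column maxima: 7, 8 → General Y's minimax is 7.
They coincide at (route A, defend A), so the value is 7.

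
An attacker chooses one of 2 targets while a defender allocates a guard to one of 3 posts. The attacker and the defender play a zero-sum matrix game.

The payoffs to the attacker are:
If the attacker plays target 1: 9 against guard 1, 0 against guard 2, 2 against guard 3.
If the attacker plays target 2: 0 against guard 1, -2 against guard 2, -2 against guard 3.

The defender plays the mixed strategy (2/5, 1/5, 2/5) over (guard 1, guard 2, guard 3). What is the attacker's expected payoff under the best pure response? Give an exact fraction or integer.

target 1: (9)·(2/5) + (0)·(1/5) + (2)·(2/5) = 22/5.
target 2: (0)·(2/5) + (-2)·(1/5) + (-2)·(2/5) = -6/5.
The best pure response is target 1 with expected payoff 22/5.

22/5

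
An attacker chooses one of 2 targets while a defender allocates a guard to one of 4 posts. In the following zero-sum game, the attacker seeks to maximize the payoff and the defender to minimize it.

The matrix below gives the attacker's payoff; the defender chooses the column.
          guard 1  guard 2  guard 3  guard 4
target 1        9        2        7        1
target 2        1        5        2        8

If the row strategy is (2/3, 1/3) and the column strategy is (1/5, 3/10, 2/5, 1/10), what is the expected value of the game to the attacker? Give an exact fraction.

Against (1/5, 3/10, 2/5, 1/10), each row's expected payoff is target 1: 53/10; target 2: 33/10.
Taking the (2/3, 1/3)-weighted average: (2/3)·(53/10) + (1/3)·(33/10) = 139/30.

139/30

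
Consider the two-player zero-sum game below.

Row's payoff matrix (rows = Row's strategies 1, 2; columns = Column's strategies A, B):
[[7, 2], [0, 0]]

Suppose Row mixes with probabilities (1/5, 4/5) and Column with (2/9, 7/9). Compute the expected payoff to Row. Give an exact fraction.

Against (2/9, 7/9), each row's expected payoff is 1: 28/9; 2: 0.
Taking the (1/5, 4/5)-weighted average: (1/5)·(28/9) + (4/5)·(0) = 28/45.

28/45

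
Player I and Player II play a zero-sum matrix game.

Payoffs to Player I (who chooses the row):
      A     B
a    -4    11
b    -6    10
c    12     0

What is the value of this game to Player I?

Row b is strictly dominated by row a, so Player I never plays it.
The remaining 2×2 game on (a, c) × (A, B) has no saddle point. Let Player I play a with probability p; indifference gives −4p + 12(1−p) = 11p, so p = 4/9.
Similarly Player II's optimal q on A is 11/27, and the value is -4·(11/27) + (11)·(16/27) = 44/9.

44/9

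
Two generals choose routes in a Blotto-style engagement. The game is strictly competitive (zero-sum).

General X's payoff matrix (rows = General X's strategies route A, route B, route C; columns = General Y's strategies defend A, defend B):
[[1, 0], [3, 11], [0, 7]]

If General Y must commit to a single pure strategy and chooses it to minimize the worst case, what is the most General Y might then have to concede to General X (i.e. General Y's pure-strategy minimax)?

3

The worst case (largest entry) in each column is defend A: 3, defend B: 11.
The best (smallest) of these is 3.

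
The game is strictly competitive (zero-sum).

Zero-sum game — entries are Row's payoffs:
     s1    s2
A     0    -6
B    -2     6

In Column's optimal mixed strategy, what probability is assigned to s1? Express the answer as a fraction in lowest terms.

Row minima are -6 and -2, so Row's maximin is -2; column maxima are 0 and 6, so Column's minimax is 0. These differ, so the equilibrium is in mixed strategies.
Let Column play s1 with probability q. Row is indifferent when −6(1−q) = −2q + 6(1−q), giving q = 6/7.

6/7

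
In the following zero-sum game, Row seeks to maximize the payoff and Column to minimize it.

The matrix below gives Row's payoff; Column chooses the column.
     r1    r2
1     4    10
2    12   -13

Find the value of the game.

Row minima are 4 and -13, so Row's maximin is 4; column maxima are 12 and 10, so Column's minimax is 10. These differ, so the equilibrium is in mixed strategies.
Let Row play 1 with probability p. Column is indifferent when 4p + 12(1−p) = 10p − 13(1−p), giving p = 25/31.
Let Column play r1 with probability q. Row is indifferent when 4q + 10(1−q) = 12q − 13(1−q), giving q = 23/31.
The value is 4·(23/31) + (10)·(8/31) = 172/31.

172/31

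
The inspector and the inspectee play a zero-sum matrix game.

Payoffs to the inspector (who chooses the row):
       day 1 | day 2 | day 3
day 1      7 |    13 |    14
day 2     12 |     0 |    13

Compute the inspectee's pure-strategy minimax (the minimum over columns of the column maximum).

The worst case (largest entry) in each column is day 1: 12, day 2: 13, day 3: 14.
The best (smallest) of these is 12.

12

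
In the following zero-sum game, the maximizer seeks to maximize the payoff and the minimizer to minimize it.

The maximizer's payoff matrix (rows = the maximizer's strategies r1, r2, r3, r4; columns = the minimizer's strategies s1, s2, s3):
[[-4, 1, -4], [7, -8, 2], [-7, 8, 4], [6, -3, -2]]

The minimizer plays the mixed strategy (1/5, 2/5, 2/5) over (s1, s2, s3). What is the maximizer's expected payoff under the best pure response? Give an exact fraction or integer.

r1: (-4)·(1/5) + (1)·(2/5) + (-4)·(2/5) = -2.
r2: (7)·(1/5) + (-8)·(2/5) + (2)·(2/5) = -1.
r3: (-7)·(1/5) + (8)·(2/5) + (4)·(2/5) = 17/5.
r4: (6)·(1/5) + (-3)·(2/5) + (-2)·(2/5) = -4/5.
The best pure response is r3 with expected payoff 17/5.

17/5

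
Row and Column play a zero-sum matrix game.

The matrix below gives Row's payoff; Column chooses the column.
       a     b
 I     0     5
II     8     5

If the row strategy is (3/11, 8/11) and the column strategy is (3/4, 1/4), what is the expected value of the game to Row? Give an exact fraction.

247/44

Against (3/4, 1/4), each row's expected payoff is I: 5/4; II: 29/4.
Taking the (3/11, 8/11)-weighted average: (3/11)·(5/4) + (8/11)·(29/4) = 247/44.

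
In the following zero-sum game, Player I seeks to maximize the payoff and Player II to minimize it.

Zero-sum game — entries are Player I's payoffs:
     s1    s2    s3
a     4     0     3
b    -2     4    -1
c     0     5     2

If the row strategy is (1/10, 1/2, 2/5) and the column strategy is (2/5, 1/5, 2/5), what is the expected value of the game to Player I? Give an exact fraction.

Against (2/5, 1/5, 2/5), each row's expected payoff is a: 14/5; b: -2/5; c: 9/5.
Taking the (1/10, 1/2, 2/5)-weighted average: (1/10)·(14/5) + (1/2)·(-2/5) + (2/5)·(9/5) = 4/5.

4/5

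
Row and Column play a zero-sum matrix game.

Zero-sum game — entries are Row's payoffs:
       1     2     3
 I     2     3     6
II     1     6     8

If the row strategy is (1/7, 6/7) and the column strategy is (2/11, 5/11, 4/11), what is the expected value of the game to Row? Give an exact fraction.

Against (2/11, 5/11, 4/11), each row's expected payoff is I: 43/11; II: 64/11.
Taking the (1/7, 6/7)-weighted average: (1/7)·(43/11) + (6/7)·(64/11) = 61/11.

61/11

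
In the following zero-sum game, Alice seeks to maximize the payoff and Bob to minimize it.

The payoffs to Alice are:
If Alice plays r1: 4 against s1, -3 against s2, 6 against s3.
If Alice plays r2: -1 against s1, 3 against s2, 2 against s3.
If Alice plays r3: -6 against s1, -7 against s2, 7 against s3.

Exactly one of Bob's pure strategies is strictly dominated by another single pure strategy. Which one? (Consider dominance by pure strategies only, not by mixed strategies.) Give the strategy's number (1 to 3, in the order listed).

Bob prefers columns that give Alice less. Compare s3 with s1: 4 < 6, -1 < 2, -6 < 7.
So s1 strictly dominates s3 for Bob; s3 is strictly dominated.

3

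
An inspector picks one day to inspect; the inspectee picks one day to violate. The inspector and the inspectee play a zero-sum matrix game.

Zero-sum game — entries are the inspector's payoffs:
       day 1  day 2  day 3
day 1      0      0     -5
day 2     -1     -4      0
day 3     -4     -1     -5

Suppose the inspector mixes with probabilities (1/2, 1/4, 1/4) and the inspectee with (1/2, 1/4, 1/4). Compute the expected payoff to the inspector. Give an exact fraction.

-15/8

Against (1/2, 1/4, 1/4), each row's expected payoff is day 1: -5/4; day 2: -3/2; day 3: -7/2.
Taking the (1/2, 1/4, 1/4)-weighted average: (1/2)·(-5/4) + (1/4)·(-3/2) + (1/4)·(-7/2) = -15/8.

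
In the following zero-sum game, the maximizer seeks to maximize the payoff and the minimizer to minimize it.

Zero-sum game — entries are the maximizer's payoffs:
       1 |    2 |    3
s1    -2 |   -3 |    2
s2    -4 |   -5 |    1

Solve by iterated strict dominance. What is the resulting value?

Column 1 is strictly dominated by 2 for the minimizer (-3<-2, -5<-4); eliminate 1.
Column 3 is strictly dominated by 2 for the minimizer (-3<2, -5<1); eliminate 3.
Row s2 is strictly dominated by row s1 (-3>-5); eliminate s2.
Only (s1, 2) remains, with payoff -3.

-3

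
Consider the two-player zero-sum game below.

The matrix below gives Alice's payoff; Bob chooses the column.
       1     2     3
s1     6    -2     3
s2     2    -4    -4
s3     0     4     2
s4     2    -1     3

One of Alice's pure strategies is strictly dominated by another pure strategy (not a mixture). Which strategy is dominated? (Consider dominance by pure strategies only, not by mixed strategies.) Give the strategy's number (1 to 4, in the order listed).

Compare s2 with s1: 6 > 2, -2 > -4, 3 > -4.
So s1 strictly dominates s2 for Alice; s2 is strictly dominated.

2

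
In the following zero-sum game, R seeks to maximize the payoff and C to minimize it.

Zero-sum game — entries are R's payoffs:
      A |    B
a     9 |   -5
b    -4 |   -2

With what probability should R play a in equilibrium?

Row minima are -5 and -4, so R's maximin is -4; column maxima are 9 and -2, so C's minimax is -2. These differ, so the equilibrium is in mixed strategies.
Let R play a with probability p. C is indifferent when 9p − 4(1−p) = −5p − 2(1−p), giving p = 1/8.

1/8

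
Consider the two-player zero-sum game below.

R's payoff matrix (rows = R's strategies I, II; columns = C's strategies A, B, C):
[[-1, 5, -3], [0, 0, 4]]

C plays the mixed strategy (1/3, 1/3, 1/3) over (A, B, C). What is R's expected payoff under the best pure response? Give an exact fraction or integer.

4/3

I: (-1)·(1/3) + (5)·(1/3) + (-3)·(1/3) = 1/3.
II: (0)·(1/3) + (0)·(1/3) + (4)·(1/3) = 4/3.
The best pure response is II with expected payoff 4/3.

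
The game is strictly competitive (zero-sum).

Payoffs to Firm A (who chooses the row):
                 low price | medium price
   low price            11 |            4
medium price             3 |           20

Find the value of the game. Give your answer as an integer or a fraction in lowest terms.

Row minima are 4 and 3, so Firm A's maximin is 4; column maxima are 11 and 20, so Firm B's minimax is 11. These differ, so the equilibrium is in mixed strategies.
Let Firm A play low price with probability p. Firm B is indifferent when 11p + 3(1−p) = 4p + 20(1−p), giving p = 17/24.
Let Firm B play low price with probability q. Firm A is indifferent when 11q + 4(1−q) = 3q + 20(1−q), giving q = 2/3.
The value is 11·(2/3) + (4)·(1/3) = 26/3.

26/3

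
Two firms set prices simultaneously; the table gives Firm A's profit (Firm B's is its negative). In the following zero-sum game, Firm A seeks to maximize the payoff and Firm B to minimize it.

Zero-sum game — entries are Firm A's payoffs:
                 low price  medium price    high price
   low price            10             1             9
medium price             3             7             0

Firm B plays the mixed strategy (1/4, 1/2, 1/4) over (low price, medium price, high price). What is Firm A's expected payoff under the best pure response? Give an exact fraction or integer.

21/4

low price: (10)·(1/4) + (1)·(1/2) + (9)·(1/4) = 21/4.
medium price: (3)·(1/4) + (7)·(1/2) + (0)·(1/4) = 17/4.
The best pure response is low price with expected payoff 21/4.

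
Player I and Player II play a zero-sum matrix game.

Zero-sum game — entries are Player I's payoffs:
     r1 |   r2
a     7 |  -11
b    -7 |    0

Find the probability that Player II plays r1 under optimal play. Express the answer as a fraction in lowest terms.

Row minima are -11 and -7, so Player I's maximin is -7; column maxima are 7 and 0, so Player II's minimax is 0. These differ, so the equilibrium is in mixed strategies.
Let Player II play r1 with probability q. Player I is indifferent when 7q − 11(1−q) = −7q, giving q = 11/25.

11/25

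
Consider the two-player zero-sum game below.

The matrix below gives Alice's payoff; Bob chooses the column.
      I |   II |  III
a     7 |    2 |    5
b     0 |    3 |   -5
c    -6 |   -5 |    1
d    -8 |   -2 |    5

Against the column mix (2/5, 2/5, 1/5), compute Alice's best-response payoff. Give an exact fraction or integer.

a: (7)·(2/5) + (2)·(2/5) + (5)·(1/5) = 23/5.
b: (0)·(2/5) + (3)·(2/5) + (-5)·(1/5) = 1/5.
c: (-6)·(2/5) + (-5)·(2/5) + (1)·(1/5) = -21/5.
d: (-8)·(2/5) + (-2)·(2/5) + (5)·(1/5) = -3.
The best pure response is a with expected payoff 23/5.

23/5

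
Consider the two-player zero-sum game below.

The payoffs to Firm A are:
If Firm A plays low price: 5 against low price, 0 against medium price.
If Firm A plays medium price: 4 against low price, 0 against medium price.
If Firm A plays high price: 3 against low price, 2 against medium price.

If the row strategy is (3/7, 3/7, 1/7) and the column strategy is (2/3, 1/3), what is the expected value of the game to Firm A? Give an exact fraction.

Against (2/3, 1/3), each row's expected payoff is low price: 10/3; medium price: 8/3; high price: 8/3.
Taking the (3/7, 3/7, 1/7)-weighted average: (3/7)·(10/3) + (3/7)·(8/3) + (1/7)·(8/3) = 62/21.

62/21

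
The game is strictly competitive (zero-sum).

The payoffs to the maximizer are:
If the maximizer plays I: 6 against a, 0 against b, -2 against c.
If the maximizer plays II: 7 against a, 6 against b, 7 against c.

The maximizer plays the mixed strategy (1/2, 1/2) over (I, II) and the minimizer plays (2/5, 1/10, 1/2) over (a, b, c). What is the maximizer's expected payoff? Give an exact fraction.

83/20

Against (2/5, 1/10, 1/2), each row's expected payoff is I: 7/5; II: 69/10.
Taking the (1/2, 1/2)-weighted average: (1/2)·(7/5) + (1/2)·(69/10) = 83/20.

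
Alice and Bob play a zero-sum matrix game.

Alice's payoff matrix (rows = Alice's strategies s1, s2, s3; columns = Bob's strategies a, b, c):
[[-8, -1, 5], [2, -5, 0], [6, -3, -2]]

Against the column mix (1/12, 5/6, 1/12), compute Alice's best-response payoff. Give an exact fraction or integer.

s1: (-8)·(1/12) + (-1)·(5/6) + (5)·(1/12) = -13/12.
s2: (2)·(1/12) + (-5)·(5/6) + (0)·(1/12) = -4.
s3: (6)·(1/12) + (-3)·(5/6) + (-2)·(1/12) = -13/6.
The best pure response is s1 with expected payoff -13/12.

-13/12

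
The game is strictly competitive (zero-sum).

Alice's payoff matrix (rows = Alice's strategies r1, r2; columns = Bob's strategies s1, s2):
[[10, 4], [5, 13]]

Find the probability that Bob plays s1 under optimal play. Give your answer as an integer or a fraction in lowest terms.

9/14

Row minima are 4 and 5, so Alice's maximin is 5; column maxima are 10 and 13, so Bob's minimax is 10. These differ, so the equilibrium is in mixed strategies.
Let Bob play s1 with probability q. Alice is indifferent when 10q + 4(1−q) = 5q + 13(1−q), giving q = 9/14.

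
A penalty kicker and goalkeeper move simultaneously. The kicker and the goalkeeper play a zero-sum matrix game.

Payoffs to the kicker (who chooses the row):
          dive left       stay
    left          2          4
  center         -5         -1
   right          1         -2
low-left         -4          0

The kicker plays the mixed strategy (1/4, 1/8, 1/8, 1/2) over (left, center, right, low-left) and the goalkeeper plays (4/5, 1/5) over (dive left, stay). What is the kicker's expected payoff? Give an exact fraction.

Against (4/5, 1/5), each row's expected payoff is left: 12/5; center: -21/5; right: 2/5; low-left: -16/5.
Taking the (1/4, 1/8, 1/8, 1/2)-weighted average: (1/4)·(12/5) + (1/8)·(-21/5) + (1/8)·(2/5) + (1/2)·(-16/5) = -59/40.

-59/40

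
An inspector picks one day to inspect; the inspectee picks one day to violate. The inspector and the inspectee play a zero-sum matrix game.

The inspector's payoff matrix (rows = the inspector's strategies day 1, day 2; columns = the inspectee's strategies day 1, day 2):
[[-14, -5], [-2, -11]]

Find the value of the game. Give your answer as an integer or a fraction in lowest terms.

-8

Row minima are -14 and -11, so the inspector's maximin is -11; column maxima are -2 and -5, so the inspectee's minimax is -5. These differ, so the equilibrium is in mixed strategies.
Let the inspector play day 1 with probability p. The inspectee is indifferent when −14p − 2(1−p) = −5p − 11(1−p), giving p = 1/2.
Let the inspectee play day 1 with probability q. The inspector is indifferent when −14q − 5(1−q) = −2q − 11(1−q), giving q = 1/3.
The value is -14·(1/3) + (-5)·(2/3) = -8.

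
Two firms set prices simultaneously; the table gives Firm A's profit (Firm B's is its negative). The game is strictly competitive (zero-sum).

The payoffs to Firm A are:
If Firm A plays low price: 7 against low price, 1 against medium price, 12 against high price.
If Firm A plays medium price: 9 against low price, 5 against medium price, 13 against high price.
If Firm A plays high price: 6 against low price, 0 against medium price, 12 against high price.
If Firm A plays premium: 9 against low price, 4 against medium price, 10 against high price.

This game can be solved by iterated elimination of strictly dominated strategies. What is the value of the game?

Row low price is strictly dominated by row medium price (9>7, 5>1, 13>12); eliminate low price.
Row high price is strictly dominated by row medium price (9>6, 5>0, 13>12); eliminate high price.
Column high price is strictly dominated by low price for Firm B (9<13, 9<10); eliminate high price.
Column low price is strictly dominated by medium price for Firm B (5<9, 4<9); eliminate low price.
Row premium is strictly dominated by row medium price (5>4); eliminate premium.
Only (medium price, medium price) remains, with payoff 5.

5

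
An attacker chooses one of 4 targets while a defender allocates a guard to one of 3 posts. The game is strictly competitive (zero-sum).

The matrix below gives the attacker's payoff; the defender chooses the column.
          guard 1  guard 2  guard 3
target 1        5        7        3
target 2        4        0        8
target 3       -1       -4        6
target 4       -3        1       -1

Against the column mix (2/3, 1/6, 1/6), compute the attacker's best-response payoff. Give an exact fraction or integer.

target 1: (5)·(2/3) + (7)·(1/6) + (3)·(1/6) = 5.
target 2: (4)·(2/3) + (0)·(1/6) + (8)·(1/6) = 4.
target 3: (-1)·(2/3) + (-4)·(1/6) + (6)·(1/6) = -1/3.
target 4: (-3)·(2/3) + (1)·(1/6) + (-1)·(1/6) = -2.
The best pure response is target 1 with expected payoff 5.

5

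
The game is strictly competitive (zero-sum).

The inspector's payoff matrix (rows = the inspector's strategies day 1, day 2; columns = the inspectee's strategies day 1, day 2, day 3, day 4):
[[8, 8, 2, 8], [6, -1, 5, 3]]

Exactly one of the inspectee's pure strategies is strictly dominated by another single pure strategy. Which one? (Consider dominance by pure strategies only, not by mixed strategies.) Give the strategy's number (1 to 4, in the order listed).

1

The inspectee prefers columns that give the inspector less. Compare day 1 with day 3: 2 < 8, 5 < 6.
So day 3 strictly dominates day 1 for the inspectee; day 1 is strictly dominated.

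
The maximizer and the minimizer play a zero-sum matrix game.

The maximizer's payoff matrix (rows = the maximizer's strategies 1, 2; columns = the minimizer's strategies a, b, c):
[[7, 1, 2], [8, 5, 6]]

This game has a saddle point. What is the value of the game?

5

Row minima: 1, 5 → the maximizer's maximin is 5.
Column maxima: 8, 5, 6 → the minimizer's minimax is 5.
They coincide at (2, b), so the value is 5.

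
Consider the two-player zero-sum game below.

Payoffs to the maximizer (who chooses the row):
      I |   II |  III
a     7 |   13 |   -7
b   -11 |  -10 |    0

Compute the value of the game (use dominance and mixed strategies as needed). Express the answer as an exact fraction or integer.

-77/25

Column II is strictly dominated by I for the minimizer (it gives the maximizer more in every row).
The remaining 2×2 game on (a, b) × (I, III) has no saddle point. Let the maximizer play a with probability p; indifference gives 7p − 11(1−p) = −7p, so p = 11/25.
Similarly the minimizer's optimal q on I is 7/25, and the value is 7·(7/25) + (-7)·(18/25) = -77/25.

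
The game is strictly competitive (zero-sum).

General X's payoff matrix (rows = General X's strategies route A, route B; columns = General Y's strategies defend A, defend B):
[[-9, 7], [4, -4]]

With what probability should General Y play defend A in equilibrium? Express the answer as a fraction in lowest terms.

11/24

Row minima are -9 and -4, so General X's maximin is -4; column maxima are 4 and 7, so General Y's minimax is 4. These differ, so the equilibrium is in mixed strategies.
Let General Y play defend A with probability q. General X is indifferent when −9q + 7(1−q) = 4q − 4(1−q), giving q = 11/24.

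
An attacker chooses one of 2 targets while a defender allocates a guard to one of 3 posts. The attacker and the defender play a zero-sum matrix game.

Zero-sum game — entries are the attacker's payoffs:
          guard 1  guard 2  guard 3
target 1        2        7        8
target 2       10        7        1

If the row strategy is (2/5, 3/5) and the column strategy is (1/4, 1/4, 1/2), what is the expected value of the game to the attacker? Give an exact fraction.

Against (1/4, 1/4, 1/2), each row's expected payoff is target 1: 25/4; target 2: 19/4.
Taking the (2/5, 3/5)-weighted average: (2/5)·(25/4) + (3/5)·(19/4) = 107/20.

107/20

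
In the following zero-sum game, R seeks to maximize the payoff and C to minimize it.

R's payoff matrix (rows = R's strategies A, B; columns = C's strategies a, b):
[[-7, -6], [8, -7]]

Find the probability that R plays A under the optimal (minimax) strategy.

Row minima are -7 and -7, so R's maximin is -7; column maxima are 8 and -6, so C's minimax is -6. These differ, so the equilibrium is in mixed strategies.
Let R play A with probability p. C is indifferent when −7p + 8(1−p) = −6p − 7(1−p), giving p = 15/16.

15/16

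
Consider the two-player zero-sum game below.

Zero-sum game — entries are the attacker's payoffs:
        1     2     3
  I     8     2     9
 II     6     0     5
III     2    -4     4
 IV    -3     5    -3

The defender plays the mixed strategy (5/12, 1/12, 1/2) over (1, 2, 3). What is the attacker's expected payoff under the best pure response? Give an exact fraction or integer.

I: (8)·(5/12) + (2)·(1/12) + (9)·(1/2) = 8.
II: (6)·(5/12) + (0)·(1/12) + (5)·(1/2) = 5.
III: (2)·(5/12) + (-4)·(1/12) + (4)·(1/2) = 5/2.
IV: (-3)·(5/12) + (5)·(1/12) + (-3)·(1/2) = -7/3.
The best pure response is I with expected payoff 8.

8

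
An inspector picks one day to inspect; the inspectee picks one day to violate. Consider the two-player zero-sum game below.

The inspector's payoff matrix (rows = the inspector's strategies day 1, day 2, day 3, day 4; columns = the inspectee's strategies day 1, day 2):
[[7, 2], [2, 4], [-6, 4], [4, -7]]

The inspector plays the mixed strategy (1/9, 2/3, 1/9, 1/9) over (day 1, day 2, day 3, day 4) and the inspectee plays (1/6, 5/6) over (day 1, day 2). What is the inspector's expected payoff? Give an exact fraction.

22/9

Against (1/6, 5/6), each row's expected payoff is day 1: 17/6; day 2: 11/3; day 3: 7/3; day 4: -31/6.
Taking the (1/9, 2/3, 1/9, 1/9)-weighted average: (1/9)·(17/6) + (2/3)·(11/3) + (1/9)·(7/3) + (1/9)·(-31/6) = 22/9.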